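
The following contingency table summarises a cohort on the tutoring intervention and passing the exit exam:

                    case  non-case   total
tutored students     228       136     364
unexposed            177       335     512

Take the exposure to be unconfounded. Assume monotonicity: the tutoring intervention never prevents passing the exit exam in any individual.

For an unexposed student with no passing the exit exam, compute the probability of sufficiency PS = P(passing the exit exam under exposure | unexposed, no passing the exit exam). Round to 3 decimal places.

PS ≈ 0.429

p₁ = P(outcome | exposed) = 228/364 = 0.62637
p₀ = P(outcome | unexposed) = 177/512 = 0.3457
Under exogeneity and monotonicity, PS = (p₁ − p₀) / (1 − p₀).
PS = (0.62637 − 0.3457) / (1 − 0.3457) = 0.28067 / 0.6543 ≈ 0.4290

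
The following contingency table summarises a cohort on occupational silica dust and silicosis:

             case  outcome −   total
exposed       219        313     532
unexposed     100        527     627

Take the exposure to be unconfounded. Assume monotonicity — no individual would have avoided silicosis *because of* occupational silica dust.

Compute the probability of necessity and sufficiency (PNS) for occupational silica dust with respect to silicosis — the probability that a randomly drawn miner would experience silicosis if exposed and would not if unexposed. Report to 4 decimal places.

PNS ≈ 0.2522

p₁ = P(outcome | exposed) = 219/532 = 0.41165
p₀ = P(outcome | unexposed) = 100/627 = 0.15949
Under exogeneity and monotonicity, PNS = p₁ − p₀.
PNS = 0.41165 − 0.15949 = 0.25216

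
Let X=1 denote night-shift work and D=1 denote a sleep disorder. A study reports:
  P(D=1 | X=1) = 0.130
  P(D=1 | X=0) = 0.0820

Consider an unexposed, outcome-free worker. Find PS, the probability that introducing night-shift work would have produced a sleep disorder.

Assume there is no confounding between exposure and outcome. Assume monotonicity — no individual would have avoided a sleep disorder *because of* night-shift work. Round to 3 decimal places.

Let p₁ = 0.13, p₀ = 0.082.
Under exogeneity and monotonicity, PS = (p₁ − p₀) / (1 − p₀).
PS = (0.13 − 0.082) / (1 − 0.082) = 0.048 / 0.918 ≈ 0.0523

PS ≈ 0.052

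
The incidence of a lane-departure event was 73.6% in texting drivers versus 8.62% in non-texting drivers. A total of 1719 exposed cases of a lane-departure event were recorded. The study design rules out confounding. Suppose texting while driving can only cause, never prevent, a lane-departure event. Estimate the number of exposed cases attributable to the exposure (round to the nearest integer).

about 1518 cases

p₁ = 0.736, p₀ = 0.0862.
PN = (p₁ − p₀)/p₁ = (0.736 − 0.0862) / 0.736 ≈ 0.88288.
Attributable cases ≈ PN × (exposed cases) = 0.88288 × 1719 ≈ 1517.67.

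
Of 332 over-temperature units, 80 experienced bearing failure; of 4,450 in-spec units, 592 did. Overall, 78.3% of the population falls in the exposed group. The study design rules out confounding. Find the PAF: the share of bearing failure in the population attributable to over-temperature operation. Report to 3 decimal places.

PAF ≈ 0.388

p₁ = P(outcome | exposed) = 80/332 = 0.24096
p₀ = P(outcome | unexposed) = 592/4450 = 0.13303
Overall risk P(Y=1) = π·p₁ + (1−π)·p₀ = 0.783×0.24096 + 0.217×0.13303 = 0.21754.
Under exogeneity, PAF = [P(Y=1) − p₀] / P(Y=1).
PAF = (0.21754 − 0.13303) / 0.21754 ≈ 0.3885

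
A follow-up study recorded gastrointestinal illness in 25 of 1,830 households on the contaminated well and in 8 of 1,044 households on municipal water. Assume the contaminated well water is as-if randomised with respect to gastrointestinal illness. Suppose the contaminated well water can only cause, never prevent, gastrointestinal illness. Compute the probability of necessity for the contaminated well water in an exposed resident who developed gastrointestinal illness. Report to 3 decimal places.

PN ≈ 0.439

p₁ = P(outcome | exposed) = 25/1830 = 0.013661
p₀ = P(outcome | unexposed) = 8/1044 = 0.0076628
Under exogeneity and monotonicity, PN = (p₁ − p₀) / p₁.
PN = (0.013661 − 0.0076628) / 0.013661 = 0.0059984 / 0.013661 ≈ 0.4391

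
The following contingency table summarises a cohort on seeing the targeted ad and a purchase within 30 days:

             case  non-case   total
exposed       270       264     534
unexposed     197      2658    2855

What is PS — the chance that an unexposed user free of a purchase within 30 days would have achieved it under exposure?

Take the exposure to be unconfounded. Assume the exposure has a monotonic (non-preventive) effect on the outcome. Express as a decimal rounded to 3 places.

PS ≈ 0.469

p₁ = P(outcome | exposed) = 270/534 = 0.50562
p₀ = P(outcome | unexposed) = 197/2855 = 0.069002
Under exogeneity and monotonicity, PS = (p₁ − p₀) / (1 − p₀).
PS = (0.50562 − 0.069002) / (1 − 0.069002) = 0.43662 / 0.931 ≈ 0.4690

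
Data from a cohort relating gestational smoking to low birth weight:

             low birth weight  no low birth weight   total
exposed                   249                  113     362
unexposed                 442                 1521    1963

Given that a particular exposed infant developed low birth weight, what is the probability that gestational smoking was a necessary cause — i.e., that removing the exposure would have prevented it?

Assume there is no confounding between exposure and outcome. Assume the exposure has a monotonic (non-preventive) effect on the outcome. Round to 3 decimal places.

p₁ = P(outcome | exposed) = 249/362 = 0.68785
p₀ = P(outcome | unexposed) = 442/1963 = 0.22517
Under exogeneity and monotonicity, PN = (p₁ − p₀) / p₁.
PN = (0.68785 − 0.22517) / 0.68785 = 0.46268 / 0.68785 ≈ 0.6727

PN ≈ 0.673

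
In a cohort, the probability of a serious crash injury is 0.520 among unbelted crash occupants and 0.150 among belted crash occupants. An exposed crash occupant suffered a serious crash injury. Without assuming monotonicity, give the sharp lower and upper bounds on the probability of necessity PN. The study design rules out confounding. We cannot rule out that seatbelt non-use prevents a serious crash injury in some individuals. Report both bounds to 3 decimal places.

0.712 ≤ PN ≤ 1.000

Let p₁ = 0.52, p₀ = 0.15.
Under exogeneity alone the bounds on PN are max{0,(p₁−p₀)/p₁} ≤ PN ≤ min{1,(1−p₀)/p₁}.
  lower = (p₁ − p₀)/p₁ = 0.37 / 0.52 ≈ 0.7115
  upper = min{1, (1 − p₀)/p₁} = 0.85 / 0.52 ≈ 1.6346 → capped at 1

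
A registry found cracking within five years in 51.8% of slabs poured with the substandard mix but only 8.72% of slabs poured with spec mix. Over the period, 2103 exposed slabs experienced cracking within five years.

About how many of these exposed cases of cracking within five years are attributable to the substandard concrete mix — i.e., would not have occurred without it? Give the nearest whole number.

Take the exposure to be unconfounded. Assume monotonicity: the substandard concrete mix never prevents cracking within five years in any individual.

p₁ = 0.518, p₀ = 0.0872.
PN = (p₁ − p₀)/p₁ = (0.518 − 0.0872) / 0.518 ≈ 0.83166.
Attributable cases ≈ PN × (exposed cases) = 0.83166 × 2103 ≈ 1748.98.

about 1749 cases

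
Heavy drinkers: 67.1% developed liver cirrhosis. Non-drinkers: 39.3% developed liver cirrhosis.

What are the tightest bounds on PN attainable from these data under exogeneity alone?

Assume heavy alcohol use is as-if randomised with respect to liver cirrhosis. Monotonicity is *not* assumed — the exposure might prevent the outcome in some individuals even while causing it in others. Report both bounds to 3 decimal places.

p₁ = 0.671, p₀ = 0.393.
Under exogeneity alone the bounds on PN are max{0,(p₁−p₀)/p₁} ≤ PN ≤ min{1,(1−p₀)/p₁}.
  lower = (p₁ − p₀)/p₁ = 0.278 / 0.671 ≈ 0.4143
  upper = min{1, (1 − p₀)/p₁} = 0.607 / 0.671 ≈ 0.9046

0.414 ≤ PN ≤ 0.905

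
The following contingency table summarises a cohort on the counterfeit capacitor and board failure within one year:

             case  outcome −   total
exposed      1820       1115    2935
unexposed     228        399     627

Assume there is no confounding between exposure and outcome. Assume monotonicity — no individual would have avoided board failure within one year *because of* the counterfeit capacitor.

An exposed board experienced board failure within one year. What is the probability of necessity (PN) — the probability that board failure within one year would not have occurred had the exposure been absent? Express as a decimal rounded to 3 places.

PN ≈ 0.414

p₁ = P(outcome | exposed) = 1820/2935 = 0.6201
p₀ = P(outcome | unexposed) = 228/627 = 0.36364
Under exogeneity and monotonicity, PN = (p₁ − p₀) / p₁.
PN = (0.6201 − 0.36364) / 0.6201 = 0.25647 / 0.6201 ≈ 0.4136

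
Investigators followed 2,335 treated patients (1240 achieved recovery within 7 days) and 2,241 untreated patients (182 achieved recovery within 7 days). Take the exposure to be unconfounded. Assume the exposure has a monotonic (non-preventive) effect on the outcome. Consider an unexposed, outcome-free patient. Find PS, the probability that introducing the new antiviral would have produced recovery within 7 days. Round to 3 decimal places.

p₁ = P(outcome | exposed) = 1240/2335 = 0.53105
p₀ = P(outcome | unexposed) = 182/2241 = 0.081214
Under exogeneity and monotonicity, PS = (p₁ − p₀) / (1 − p₀).
PS = (0.53105 − 0.081214) / (1 − 0.081214) = 0.44984 / 0.91879 ≈ 0.4896

PS ≈ 0.490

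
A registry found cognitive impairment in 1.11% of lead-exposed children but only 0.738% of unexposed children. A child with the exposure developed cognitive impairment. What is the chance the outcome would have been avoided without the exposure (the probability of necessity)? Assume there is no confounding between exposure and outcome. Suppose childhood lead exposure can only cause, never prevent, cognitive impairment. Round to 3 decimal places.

PN ≈ 0.335

p₁ = 0.0111, p₀ = 0.00738.
Under exogeneity and monotonicity, PN = (p₁ − p₀) / p₁.
PN = (0.0111 − 0.00738) / 0.0111 = 0.00372 / 0.0111 ≈ 0.3351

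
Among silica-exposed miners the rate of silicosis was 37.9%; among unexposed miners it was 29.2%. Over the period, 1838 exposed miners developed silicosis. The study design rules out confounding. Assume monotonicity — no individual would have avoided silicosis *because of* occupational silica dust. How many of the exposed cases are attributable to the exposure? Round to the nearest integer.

p₁ = 0.379, p₀ = 0.292.
PN = (p₁ − p₀)/p₁ = (0.379 − 0.292) / 0.379 ≈ 0.22955.
Attributable cases ≈ PN × (exposed cases) = 0.22955 × 1838 ≈ 421.92.

about 422 cases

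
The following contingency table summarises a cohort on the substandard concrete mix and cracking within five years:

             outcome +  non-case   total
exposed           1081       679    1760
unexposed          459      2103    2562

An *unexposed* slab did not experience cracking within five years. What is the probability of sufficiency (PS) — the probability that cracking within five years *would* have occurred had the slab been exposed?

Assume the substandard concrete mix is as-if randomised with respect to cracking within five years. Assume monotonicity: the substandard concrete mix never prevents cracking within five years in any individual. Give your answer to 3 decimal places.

PS ≈ 0.530

p₁ = P(outcome | exposed) = 1081/1760 = 0.6142
p₀ = P(outcome | unexposed) = 459/2562 = 0.17916
Under exogeneity and monotonicity, PS = (p₁ − p₀)/(1 − p₀).
PS = (0.6142 − 0.17916) / 0.82084 ≈ 0.5300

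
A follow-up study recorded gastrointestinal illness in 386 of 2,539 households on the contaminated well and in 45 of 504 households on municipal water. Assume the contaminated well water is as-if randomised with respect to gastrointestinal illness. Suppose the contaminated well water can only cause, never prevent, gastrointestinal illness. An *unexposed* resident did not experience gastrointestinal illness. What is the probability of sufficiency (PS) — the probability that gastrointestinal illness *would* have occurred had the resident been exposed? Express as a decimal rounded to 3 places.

PS ≈ 0.069

p₁ = P(outcome | exposed) = 386/2539 = 0.15203
p₀ = P(outcome | unexposed) = 45/504 = 0.089286
Under exogeneity and monotonicity, PS = (p₁ − p₀) / (1 − p₀).
PS = (0.15203 − 0.089286) / (1 − 0.089286) = 0.062743 / 0.91071 ≈ 0.0689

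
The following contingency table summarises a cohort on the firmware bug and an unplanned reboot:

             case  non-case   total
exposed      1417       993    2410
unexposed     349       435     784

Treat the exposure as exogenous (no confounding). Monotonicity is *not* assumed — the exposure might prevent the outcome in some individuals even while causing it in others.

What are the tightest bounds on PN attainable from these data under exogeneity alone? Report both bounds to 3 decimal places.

0.243 ≤ PN ≤ 0.944

p₁ = P(outcome | exposed) = 1417/2410 = 0.58797
p₀ = P(outcome | unexposed) = 349/784 = 0.44515
Under exogeneity alone the bounds on PN are max{0,(p₁−p₀)/p₁} ≤ PN ≤ min{1,(1−p₀)/p₁}.
  lower = (p₁ − p₀)/p₁ = 0.14281 / 0.58797 ≈ 0.2429
  upper = min{1, (1 − p₀)/p₁} = 0.55485 / 0.58797 ≈ 0.9437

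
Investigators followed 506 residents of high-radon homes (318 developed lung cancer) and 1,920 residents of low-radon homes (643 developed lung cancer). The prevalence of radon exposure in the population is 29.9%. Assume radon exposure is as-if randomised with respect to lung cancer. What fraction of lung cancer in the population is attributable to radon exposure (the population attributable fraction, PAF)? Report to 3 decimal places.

PAF ≈ 0.208

p₁ = P(outcome | exposed) = 318/506 = 0.62846
p₀ = P(outcome | unexposed) = 643/1920 = 0.3349
Overall risk P(Y=1) = π·p₁ + (1−π)·p₀ = 0.299×0.62846 + 0.701×0.3349 = 0.42267.
Under exogeneity, PAF = [P(Y=1) − p₀] / P(Y=1).
PAF = (0.42267 − 0.3349) / 0.42267 ≈ 0.2077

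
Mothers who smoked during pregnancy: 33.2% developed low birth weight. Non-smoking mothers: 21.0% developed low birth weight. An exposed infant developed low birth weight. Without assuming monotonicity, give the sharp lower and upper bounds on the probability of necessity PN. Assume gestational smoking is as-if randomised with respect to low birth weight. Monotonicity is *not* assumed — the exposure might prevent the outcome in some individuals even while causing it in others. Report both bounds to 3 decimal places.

p₁ = 0.332, p₀ = 0.21.
Under exogeneity alone the bounds on PN are max{0,(p₁−p₀)/p₁} ≤ PN ≤ min{1,(1−p₀)/p₁}.
  lower = (p₁ − p₀)/p₁ = 0.122 / 0.332 ≈ 0.3675
  upper = min{1, (1 − p₀)/p₁} = 0.79 / 0.332 ≈ 2.3795 → capped at 1

0.367 ≤ PN ≤ 1.000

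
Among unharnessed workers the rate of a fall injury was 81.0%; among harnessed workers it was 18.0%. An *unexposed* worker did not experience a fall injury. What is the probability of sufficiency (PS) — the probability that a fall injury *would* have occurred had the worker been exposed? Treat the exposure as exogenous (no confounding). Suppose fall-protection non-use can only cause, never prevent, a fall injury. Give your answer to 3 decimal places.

PS ≈ 0.768

p₁ = 0.81, p₀ = 0.18.
Under exogeneity and monotonicity, PS = (p₁ − p₀) / (1 − p₀).
PS = (0.81 − 0.18) / (1 − 0.18) = 0.63 / 0.82 ≈ 0.7683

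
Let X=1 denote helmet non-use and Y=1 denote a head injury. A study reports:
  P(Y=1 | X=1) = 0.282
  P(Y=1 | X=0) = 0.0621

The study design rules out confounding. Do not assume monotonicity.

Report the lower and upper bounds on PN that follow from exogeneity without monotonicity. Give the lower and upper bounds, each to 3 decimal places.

Let p₁ = 0.282, p₀ = 0.0621.
Under exogeneity alone the bounds on PN are max{0,(p₁−p₀)/p₁} ≤ PN ≤ min{1,(1−p₀)/p₁}.
  lower = (p₁ − p₀)/p₁ = 0.2199 / 0.282 ≈ 0.7798
  upper = min{1, (1 − p₀)/p₁} = 0.9379 / 0.282 ≈ 3.3259 → capped at 1

0.780 ≤ PN ≤ 1.000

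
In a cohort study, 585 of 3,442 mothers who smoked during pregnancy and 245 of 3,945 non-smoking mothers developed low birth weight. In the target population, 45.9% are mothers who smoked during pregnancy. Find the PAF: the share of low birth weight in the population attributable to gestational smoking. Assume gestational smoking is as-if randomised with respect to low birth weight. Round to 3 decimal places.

PAF ≈ 0.444

p₁ = P(outcome | exposed) = 585/3442 = 0.16996
p₀ = P(outcome | unexposed) = 245/3945 = 0.062104
Overall risk P(Y=1) = π·p₁ + (1−π)·p₀ = 0.459×0.16996 + 0.541×0.062104 = 0.11161.
Under exogeneity, PAF = [P(Y=1) − p₀] / P(Y=1).
PAF = (0.11161 − 0.062104) / 0.11161 ≈ 0.4436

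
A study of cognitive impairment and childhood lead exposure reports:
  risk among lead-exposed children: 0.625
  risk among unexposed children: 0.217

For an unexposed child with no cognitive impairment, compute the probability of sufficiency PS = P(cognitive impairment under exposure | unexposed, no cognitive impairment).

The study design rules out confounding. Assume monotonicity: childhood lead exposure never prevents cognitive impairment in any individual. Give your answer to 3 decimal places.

Let p₁ = 0.625, p₀ = 0.217.
Under exogeneity and monotonicity, PS = (p₁ − p₀) / (1 − p₀).
PS = (0.625 − 0.217) / (1 − 0.217) = 0.408 / 0.783 ≈ 0.5211

PS ≈ 0.521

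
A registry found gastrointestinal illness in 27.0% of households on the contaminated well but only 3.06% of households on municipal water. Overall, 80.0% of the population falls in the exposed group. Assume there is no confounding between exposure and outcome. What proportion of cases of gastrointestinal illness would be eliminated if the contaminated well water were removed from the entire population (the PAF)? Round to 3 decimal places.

p₁ = 0.27, p₀ = 0.0306.
Overall risk P(Y=1) = π·p₁ + (1−π)·p₀ = 0.8×0.27 + 0.2×0.0306 = 0.22212.
Under exogeneity, PAF = [P(Y=1) − p₀] / P(Y=1).
PAF = (0.22212 − 0.0306) / 0.22212 ≈ 0.8622

PAF ≈ 0.862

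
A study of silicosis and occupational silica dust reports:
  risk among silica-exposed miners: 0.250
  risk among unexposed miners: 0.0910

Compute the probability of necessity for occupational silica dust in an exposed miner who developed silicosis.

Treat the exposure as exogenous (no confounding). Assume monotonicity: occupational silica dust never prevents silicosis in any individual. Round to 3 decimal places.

PN ≈ 0.636

Let p₁ = 0.25, p₀ = 0.091.
Under exogeneity and monotonicity, PN = (p₁ − p₀) / p₁.
PN = (0.25 − 0.091) / 0.25 = 0.159 / 0.25 ≈ 0.6360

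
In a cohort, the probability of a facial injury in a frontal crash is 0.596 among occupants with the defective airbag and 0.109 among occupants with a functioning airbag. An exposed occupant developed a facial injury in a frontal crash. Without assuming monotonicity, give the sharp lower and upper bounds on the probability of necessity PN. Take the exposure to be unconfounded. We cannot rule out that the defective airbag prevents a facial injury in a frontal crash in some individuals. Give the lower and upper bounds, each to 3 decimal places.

0.817 ≤ PN ≤ 1.000

Let p₁ = 0.596, p₀ = 0.109.
Under exogeneity alone the bounds on PN are max{0,(p₁−p₀)/p₁} ≤ PN ≤ min{1,(1−p₀)/p₁}.
  lower = (p₁ − p₀)/p₁ = 0.487 / 0.596 ≈ 0.8171
  upper = min{1, (1 − p₀)/p₁} = 0.891 / 0.596 ≈ 1.4950 → capped at 1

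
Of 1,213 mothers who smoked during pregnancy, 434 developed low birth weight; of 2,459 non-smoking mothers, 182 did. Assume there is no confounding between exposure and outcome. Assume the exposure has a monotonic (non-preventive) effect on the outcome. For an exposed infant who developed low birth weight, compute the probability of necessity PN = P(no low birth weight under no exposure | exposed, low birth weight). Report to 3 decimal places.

p₁ = P(outcome | exposed) = 434/1213 = 0.35779
p₀ = P(outcome | unexposed) = 182/2459 = 0.074014
Under exogeneity and monotonicity, PN = (p₁ − p₀) / p₁.
PN = (0.35779 − 0.074014) / 0.35779 = 0.28378 / 0.35779 ≈ 0.7931

PN ≈ 0.793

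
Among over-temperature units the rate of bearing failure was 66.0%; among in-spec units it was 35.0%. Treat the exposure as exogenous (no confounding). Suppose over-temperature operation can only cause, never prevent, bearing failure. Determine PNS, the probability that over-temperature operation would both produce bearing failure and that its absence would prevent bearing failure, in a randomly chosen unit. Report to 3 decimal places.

PNS ≈ 0.310

p₁ = 0.66, p₀ = 0.35.
Under exogeneity and monotonicity, PNS = p₁ − p₀.
PNS = 0.66 − 0.35 = 0.31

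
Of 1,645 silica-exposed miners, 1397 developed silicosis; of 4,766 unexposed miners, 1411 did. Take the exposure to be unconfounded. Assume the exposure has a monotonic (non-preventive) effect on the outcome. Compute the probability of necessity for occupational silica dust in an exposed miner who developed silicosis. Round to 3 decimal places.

PN ≈ 0.651

p₁ = P(outcome | exposed) = 1397/1645 = 0.84924
p₀ = P(outcome | unexposed) = 1411/4766 = 0.29606
Under exogeneity and monotonicity, PN = (p₁ − p₀) / p₁.
PN = (0.84924 − 0.29606) / 0.84924 = 0.55318 / 0.84924 ≈ 0.6514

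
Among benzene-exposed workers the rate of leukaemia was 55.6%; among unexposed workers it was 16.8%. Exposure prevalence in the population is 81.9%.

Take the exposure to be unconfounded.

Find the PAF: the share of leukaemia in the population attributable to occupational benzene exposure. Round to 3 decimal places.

PAF ≈ 0.654

p₁ = 0.556, p₀ = 0.168.
Overall risk P(Y=1) = π·p₁ + (1−π)·p₀ = 0.819×0.556 + 0.181×0.168 = 0.48577.
Under exogeneity, PAF = [P(Y=1) − p₀] / P(Y=1).
PAF = (0.48577 − 0.168) / 0.48577 ≈ 0.6542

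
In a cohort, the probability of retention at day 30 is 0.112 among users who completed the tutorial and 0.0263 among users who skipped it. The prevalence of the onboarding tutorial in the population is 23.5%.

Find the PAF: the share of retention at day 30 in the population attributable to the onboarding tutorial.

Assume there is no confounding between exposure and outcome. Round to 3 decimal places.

Let p₁ = 0.112, p₀ = 0.0263.
Overall risk P(Y=1) = π·p₁ + (1−π)·p₀ = 0.235×0.112 + 0.765×0.0263 = 0.04644.
Under exogeneity, PAF = [P(Y=1) − p₀] / P(Y=1).
PAF = (0.04644 − 0.0263) / 0.04644 ≈ 0.4337

PAF ≈ 0.434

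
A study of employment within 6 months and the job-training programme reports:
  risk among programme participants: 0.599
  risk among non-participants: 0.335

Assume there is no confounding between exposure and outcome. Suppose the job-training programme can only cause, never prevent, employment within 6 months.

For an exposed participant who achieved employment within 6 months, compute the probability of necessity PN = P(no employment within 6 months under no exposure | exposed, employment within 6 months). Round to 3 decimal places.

Let p₁ = 0.599, p₀ = 0.335.
Under exogeneity and monotonicity, PN = (p₁ − p₀) / p₁.
PN = (0.599 − 0.335) / 0.599 = 0.264 / 0.599 ≈ 0.4407

PN ≈ 0.441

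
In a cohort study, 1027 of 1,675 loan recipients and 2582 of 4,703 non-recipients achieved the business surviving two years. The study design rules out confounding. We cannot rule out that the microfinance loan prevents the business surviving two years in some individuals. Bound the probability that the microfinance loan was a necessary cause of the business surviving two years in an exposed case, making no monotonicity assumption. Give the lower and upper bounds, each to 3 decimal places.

0.105 ≤ PN ≤ 0.736

p₁ = P(outcome | exposed) = 1027/1675 = 0.61313
p₀ = P(outcome | unexposed) = 2582/4703 = 0.54901
Under exogeneity alone the bounds on PN are max{0,(p₁−p₀)/p₁} ≤ PN ≤ min{1,(1−p₀)/p₁}.
  lower = (p₁ − p₀)/p₁ = 0.064123 / 0.61313 ≈ 0.1046
  upper = min{1, (1 − p₀)/p₁} = 0.45099 / 0.61313 ≈ 0.7355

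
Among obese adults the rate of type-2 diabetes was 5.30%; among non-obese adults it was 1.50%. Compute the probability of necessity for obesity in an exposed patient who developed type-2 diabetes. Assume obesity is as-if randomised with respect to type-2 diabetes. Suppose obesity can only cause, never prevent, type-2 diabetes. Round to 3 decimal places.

p₁ = 0.053, p₀ = 0.015.
Under exogeneity and monotonicity, PN = (p₁ − p₀) / p₁.
PN = (0.053 − 0.015) / 0.053 = 0.038 / 0.053 ≈ 0.7170

PN ≈ 0.717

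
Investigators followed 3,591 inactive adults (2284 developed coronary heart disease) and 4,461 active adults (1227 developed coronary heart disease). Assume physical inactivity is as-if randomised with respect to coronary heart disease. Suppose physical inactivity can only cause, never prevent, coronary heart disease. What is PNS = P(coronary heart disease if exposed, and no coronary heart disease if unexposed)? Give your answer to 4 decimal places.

p₁ = P(outcome | exposed) = 2284/3591 = 0.63603
p₀ = P(outcome | unexposed) = 1227/4461 = 0.27505
Under exogeneity and monotonicity, PNS = p₁ − p₀.
PNS = 0.63603 − 0.27505 = 0.36098

PNS ≈ 0.3610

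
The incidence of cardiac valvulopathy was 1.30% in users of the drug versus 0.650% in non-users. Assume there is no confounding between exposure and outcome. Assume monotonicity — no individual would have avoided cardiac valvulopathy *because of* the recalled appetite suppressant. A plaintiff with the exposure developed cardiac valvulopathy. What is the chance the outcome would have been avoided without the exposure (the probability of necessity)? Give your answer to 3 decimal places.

PN ≈ 0.500

p₁ = 0.013, p₀ = 0.0065.
Under exogeneity and monotonicity, PN = (p₁ − p₀) / p₁.
PN = (0.013 − 0.0065) / 0.013 = 0.0065 / 0.013 ≈ 0.5000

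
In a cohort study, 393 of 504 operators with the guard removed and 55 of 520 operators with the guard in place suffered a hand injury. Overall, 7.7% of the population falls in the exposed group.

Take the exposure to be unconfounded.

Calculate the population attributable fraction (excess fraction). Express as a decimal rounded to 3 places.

PAF ≈ 0.329

p₁ = P(outcome | exposed) = 393/504 = 0.77976
p₀ = P(outcome | unexposed) = 55/520 = 0.10577
Overall risk P(Y=1) = π·p₁ + (1−π)·p₀ = 0.077×0.77976 + 0.923×0.10577 = 0.15767.
Under exogeneity, PAF = [P(Y=1) − p₀] / P(Y=1).
PAF = (0.15767 − 0.10577) / 0.15767 ≈ 0.3292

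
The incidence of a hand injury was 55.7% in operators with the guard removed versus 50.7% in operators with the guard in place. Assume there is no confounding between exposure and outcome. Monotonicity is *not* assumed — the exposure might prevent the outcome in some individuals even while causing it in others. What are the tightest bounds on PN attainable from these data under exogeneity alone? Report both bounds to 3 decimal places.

p₁ = 0.557, p₀ = 0.507.
Under exogeneity alone the bounds on PN are max{0,(p₁−p₀)/p₁} ≤ PN ≤ min{1,(1−p₀)/p₁}.
  lower = (p₁ − p₀)/p₁ = 0.05 / 0.557 ≈ 0.0898
  upper = min{1, (1 − p₀)/p₁} = 0.493 / 0.557 ≈ 0.8851

0.090 ≤ PN ≤ 0.885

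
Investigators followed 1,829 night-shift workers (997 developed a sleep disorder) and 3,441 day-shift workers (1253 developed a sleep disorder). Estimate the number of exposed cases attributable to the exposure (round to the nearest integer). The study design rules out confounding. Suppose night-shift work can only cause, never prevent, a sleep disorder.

about 331 cases

p₁ = P(outcome | exposed) = 997/1829 = 0.54511
p₀ = P(outcome | unexposed) = 1253/3441 = 0.36414
PN = (p₁ − p₀)/p₁ = (0.54511 − 0.36414) / 0.54511 ≈ 0.33199.
Attributable cases ≈ PN × (exposed cases) = 0.33199 × 997 ≈ 330.99.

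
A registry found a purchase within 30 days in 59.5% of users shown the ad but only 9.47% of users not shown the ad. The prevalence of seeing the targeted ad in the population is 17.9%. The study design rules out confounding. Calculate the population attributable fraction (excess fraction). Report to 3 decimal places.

p₁ = 0.595, p₀ = 0.0947.
Overall risk P(Y=1) = π·p₁ + (1−π)·p₀ = 0.179×0.595 + 0.821×0.0947 = 0.18425.
Under exogeneity, PAF = [P(Y=1) − p₀] / P(Y=1).
PAF = (0.18425 − 0.0947) / 0.18425 ≈ 0.4860

PAF ≈ 0.486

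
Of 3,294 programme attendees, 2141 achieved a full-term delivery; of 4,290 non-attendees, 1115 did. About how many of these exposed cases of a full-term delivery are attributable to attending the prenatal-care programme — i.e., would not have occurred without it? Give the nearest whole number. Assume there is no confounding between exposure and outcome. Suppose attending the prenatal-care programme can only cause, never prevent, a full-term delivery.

about 1285 cases

p₁ = P(outcome | exposed) = 2141/3294 = 0.64997
p₀ = P(outcome | unexposed) = 1115/4290 = 0.25991
PN = (p₁ − p₀)/p₁ = (0.64997 − 0.25991) / 0.64997 ≈ 0.60012.
Attributable cases ≈ PN × (exposed cases) = 0.60012 × 2141 ≈ 1284.87.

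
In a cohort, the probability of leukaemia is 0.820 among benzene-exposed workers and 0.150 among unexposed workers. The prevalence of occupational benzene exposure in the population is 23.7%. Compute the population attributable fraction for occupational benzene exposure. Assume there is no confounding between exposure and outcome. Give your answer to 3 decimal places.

PAF ≈ 0.514

Let p₁ = 0.82, p₀ = 0.15.
Overall risk P(Y=1) = π·p₁ + (1−π)·p₀ = 0.237×0.82 + 0.763×0.15 = 0.30879.
Under exogeneity, PAF = [P(Y=1) − p₀] / P(Y=1).
PAF = (0.30879 − 0.15) / 0.30879 ≈ 0.5142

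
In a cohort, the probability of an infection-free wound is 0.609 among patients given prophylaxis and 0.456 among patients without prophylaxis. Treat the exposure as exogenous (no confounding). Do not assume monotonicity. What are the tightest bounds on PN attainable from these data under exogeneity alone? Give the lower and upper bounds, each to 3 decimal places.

0.251 ≤ PN ≤ 0.893

Let p₁ = 0.609, p₀ = 0.456.
Under exogeneity alone the bounds on PN are max{0,(p₁−p₀)/p₁} ≤ PN ≤ min{1,(1−p₀)/p₁}.
  lower = (p₁ − p₀)/p₁ = 0.153 / 0.609 ≈ 0.2512
  upper = min{1, (1 − p₀)/p₁} = 0.544 / 0.609 ≈ 0.8933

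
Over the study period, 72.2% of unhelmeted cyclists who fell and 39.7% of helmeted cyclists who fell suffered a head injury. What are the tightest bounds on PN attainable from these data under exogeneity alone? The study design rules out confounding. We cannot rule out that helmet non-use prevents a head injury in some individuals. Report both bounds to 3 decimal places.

0.450 ≤ PN ≤ 0.835

p₁ = 0.722, p₀ = 0.397.
Under exogeneity alone the bounds on PN are max{0,(p₁−p₀)/p₁} ≤ PN ≤ min{1,(1−p₀)/p₁}.
  lower = (p₁ − p₀)/p₁ = 0.325 / 0.722 ≈ 0.4501
  upper = min{1, (1 − p₀)/p₁} = 0.603 / 0.722 ≈ 0.8352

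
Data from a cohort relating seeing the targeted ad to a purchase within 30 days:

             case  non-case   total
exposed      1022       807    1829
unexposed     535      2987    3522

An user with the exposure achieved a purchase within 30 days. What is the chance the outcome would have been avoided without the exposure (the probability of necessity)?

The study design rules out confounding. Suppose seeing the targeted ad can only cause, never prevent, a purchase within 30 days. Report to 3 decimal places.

PN ≈ 0.728

p₁ = P(outcome | exposed) = 1022/1829 = 0.55878
p₀ = P(outcome | unexposed) = 535/3522 = 0.1519
Under exogeneity and monotonicity, PN = (p₁ − p₀) / p₁.
PN = (0.55878 − 0.1519) / 0.55878 = 0.40687 / 0.55878 ≈ 0.7282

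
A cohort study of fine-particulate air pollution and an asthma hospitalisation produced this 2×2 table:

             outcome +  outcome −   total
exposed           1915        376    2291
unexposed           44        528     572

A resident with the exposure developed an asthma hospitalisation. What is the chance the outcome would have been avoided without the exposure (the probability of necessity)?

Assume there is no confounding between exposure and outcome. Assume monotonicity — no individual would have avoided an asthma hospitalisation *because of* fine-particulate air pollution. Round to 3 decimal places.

p₁ = P(outcome | exposed) = 1915/2291 = 0.83588
p₀ = P(outcome | unexposed) = 44/572 = 0.076923
Under exogeneity and monotonicity, PN = (p₁ − p₀)/p₁.
PN = (0.83588 − 0.076923) / 0.83588 ≈ 0.9080

PN ≈ 0.908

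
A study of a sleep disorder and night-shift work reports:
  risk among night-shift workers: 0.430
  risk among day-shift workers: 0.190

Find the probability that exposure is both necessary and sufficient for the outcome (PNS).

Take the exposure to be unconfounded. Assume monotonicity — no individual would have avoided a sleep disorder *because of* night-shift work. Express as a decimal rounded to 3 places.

PNS ≈ 0.240

Let p₁ = 0.43, p₀ = 0.19.
Under exogeneity and monotonicity, PNS = p₁ − p₀.
PNS = 0.43 − 0.19 = 0.24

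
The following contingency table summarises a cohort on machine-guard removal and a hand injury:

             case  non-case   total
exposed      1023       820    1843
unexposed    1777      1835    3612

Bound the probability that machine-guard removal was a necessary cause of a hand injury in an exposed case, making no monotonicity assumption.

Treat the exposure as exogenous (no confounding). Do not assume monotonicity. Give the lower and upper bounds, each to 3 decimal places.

p₁ = P(outcome | exposed) = 1023/1843 = 0.55507
p₀ = P(outcome | unexposed) = 1777/3612 = 0.49197
Under exogeneity alone the bounds on PN are max{0,(p₁−p₀)/p₁} ≤ PN ≤ min{1,(1−p₀)/p₁}.
  lower = (p₁ − p₀)/p₁ = 0.063102 / 0.55507 ≈ 0.1137
  upper = min{1, (1 − p₀)/p₁} = 0.50803 / 0.55507 ≈ 0.9152

0.114 ≤ PN ≤ 0.915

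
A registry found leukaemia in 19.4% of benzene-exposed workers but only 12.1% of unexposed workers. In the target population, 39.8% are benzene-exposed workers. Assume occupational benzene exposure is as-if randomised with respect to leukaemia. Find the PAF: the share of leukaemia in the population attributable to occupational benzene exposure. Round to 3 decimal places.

PAF ≈ 0.194

p₁ = 0.194, p₀ = 0.121.
Overall risk P(Y=1) = π·p₁ + (1−π)·p₀ = 0.398×0.194 + 0.602×0.121 = 0.15005.
Under exogeneity, PAF = [P(Y=1) − p₀] / P(Y=1).
PAF = (0.15005 − 0.121) / 0.15005 ≈ 0.1936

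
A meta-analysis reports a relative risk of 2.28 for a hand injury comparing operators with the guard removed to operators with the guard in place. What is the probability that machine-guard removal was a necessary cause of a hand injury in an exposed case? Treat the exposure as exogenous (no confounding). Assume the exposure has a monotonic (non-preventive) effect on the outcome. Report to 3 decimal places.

Under exogeneity and monotonicity, PN = (RR − 1) / RR = 1 − 1/RR.
PN = (2.28 − 1) / 2.28 = 1.28 / 2.28 ≈ 0.5614

PN ≈ 0.561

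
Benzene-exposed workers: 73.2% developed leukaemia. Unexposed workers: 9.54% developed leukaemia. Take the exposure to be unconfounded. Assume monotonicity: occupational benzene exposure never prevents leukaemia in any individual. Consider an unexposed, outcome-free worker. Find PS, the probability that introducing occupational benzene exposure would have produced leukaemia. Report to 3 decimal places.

p₁ = 0.732, p₀ = 0.0954.
Under exogeneity and monotonicity, PS = (p₁ − p₀) / (1 − p₀).
PS = (0.732 − 0.0954) / (1 − 0.0954) = 0.6366 / 0.9046 ≈ 0.7037

PS ≈ 0.704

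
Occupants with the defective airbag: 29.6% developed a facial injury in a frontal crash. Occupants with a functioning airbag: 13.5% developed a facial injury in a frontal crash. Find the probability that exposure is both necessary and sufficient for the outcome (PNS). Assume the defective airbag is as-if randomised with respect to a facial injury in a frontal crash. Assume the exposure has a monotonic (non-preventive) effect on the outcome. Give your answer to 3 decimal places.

p₁ = 0.296, p₀ = 0.135.
Under exogeneity and monotonicity, PNS = p₁ − p₀.
PNS = 0.296 − 0.135 = 0.161

PNS ≈ 0.161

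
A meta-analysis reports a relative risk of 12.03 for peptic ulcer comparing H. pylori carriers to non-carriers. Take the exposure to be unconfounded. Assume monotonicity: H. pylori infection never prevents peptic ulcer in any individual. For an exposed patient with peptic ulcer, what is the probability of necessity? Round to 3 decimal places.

PN ≈ 0.917

Under exogeneity and monotonicity, PN = (RR − 1) / RR = 1 − 1/RR.
PN = (12.03 − 1) / 12.03 = 11.03 / 12.03 ≈ 0.9169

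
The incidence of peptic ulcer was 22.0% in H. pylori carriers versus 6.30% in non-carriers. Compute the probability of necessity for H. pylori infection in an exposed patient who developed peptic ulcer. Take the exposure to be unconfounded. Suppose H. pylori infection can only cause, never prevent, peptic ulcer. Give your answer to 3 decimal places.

PN ≈ 0.714

p₁ = 0.22, p₀ = 0.063.
Under exogeneity and monotonicity, PN = (p₁ − p₀) / p₁.
PN = (0.22 − 0.063) / 0.22 = 0.157 / 0.22 ≈ 0.7136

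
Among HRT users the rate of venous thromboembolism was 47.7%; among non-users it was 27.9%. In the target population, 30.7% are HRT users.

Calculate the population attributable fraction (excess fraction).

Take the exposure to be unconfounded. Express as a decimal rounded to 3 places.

PAF ≈ 0.179

p₁ = 0.477, p₀ = 0.279.
Overall risk P(Y=1) = π·p₁ + (1−π)·p₀ = 0.307×0.477 + 0.693×0.279 = 0.33979.
Under exogeneity, PAF = [P(Y=1) − p₀] / P(Y=1).
PAF = (0.33979 − 0.279) / 0.33979 ≈ 0.1789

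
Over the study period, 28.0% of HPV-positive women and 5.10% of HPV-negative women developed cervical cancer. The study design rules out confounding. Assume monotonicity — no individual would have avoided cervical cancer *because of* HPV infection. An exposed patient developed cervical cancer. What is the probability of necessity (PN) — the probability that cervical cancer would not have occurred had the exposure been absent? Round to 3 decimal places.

p₁ = 0.28, p₀ = 0.051.
Under exogeneity and monotonicity, PN = (p₁ − p₀) / p₁.
PN = (0.28 − 0.051) / 0.28 = 0.229 / 0.28 ≈ 0.8179

PN ≈ 0.818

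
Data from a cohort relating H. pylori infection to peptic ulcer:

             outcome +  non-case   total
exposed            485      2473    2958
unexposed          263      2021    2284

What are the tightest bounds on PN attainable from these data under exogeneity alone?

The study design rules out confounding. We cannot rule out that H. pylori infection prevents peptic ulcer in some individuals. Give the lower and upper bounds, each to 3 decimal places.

0.298 ≤ PN ≤ 1.000

p₁ = P(outcome | exposed) = 485/2958 = 0.16396
p₀ = P(outcome | unexposed) = 263/2284 = 0.11515
Under exogeneity alone the bounds on PN are max{0,(p₁−p₀)/p₁} ≤ PN ≤ min{1,(1−p₀)/p₁}.
  lower = (p₁ − p₀)/p₁ = 0.048813 / 0.16396 ≈ 0.2977
  upper = min{1, (1 − p₀)/p₁} = 0.88485 / 0.16396 ≈ 5.3967 → capped at 1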